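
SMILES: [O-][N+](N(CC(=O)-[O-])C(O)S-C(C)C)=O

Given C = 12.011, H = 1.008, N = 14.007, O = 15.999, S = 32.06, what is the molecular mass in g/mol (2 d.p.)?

Molecular formula: C6H11N2O5S-.
M = 6×12.011 + 11×1.008 + 2×14.007 + 5×15.999 + 1×32.06 = 223.22 g/mol.

223.22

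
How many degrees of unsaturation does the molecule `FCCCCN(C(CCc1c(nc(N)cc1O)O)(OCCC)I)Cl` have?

Molecular formula from the SMILES: C15H24ClFIN3O3.
DoU = (2C + 2 + N − H − X)/2 = (2·15 + 2 + 3 − 24 − 3)/2 = 8/2 = 4.
(Structurally: 1 ring(s) + 3 π bond(s) = 4.)

4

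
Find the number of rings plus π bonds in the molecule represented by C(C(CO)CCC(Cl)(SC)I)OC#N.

2

Molecular formula from the SMILES: C8H13ClINO2S.
DoU = (2C + 2 + N − H − X)/2 = (2·8 + 2 + 1 − 13 − 2)/2 = 4/2 = 2.
(Structurally: 0 ring(s) + 2 π bond(s) = 2.)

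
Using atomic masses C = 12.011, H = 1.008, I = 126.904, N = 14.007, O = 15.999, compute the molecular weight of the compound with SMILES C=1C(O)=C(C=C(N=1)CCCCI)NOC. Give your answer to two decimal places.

Molecular formula: C10H15IN2O2.
M = 10×12.011 + 15×1.008 + 1×126.904 + 2×14.007 + 2×15.999 = 322.15 g/mol.

322.15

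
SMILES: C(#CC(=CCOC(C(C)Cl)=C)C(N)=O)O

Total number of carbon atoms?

The symbol for carbon appears 10 times in the SMILES. (Cl is a single chlorine, not C + l.)

10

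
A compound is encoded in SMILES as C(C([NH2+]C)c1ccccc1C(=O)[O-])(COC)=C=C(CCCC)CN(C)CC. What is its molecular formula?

C22H34N2O3

Heavy atoms from the SMILES: 22 C, 2 N, 3 O.
Implicit hydrogens by atom environment:
  6 × C: 2 H each → 12
  5 × C: 3 H each → 15
  4 × C (aromatic): 1 H each → 4
  4 × C: no H
  2 × C (aromatic): no H
  2 × O: no H
  1 × C: 1 H
  1 × N (charge +1): 2 H
  1 × N: no H
  1 × O (charge -1): no H
  Total hydrogens = 34.
Molecular formula: C22H34N2O3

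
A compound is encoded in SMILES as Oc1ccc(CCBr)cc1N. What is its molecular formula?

Heavy atoms from the SMILES: 1 Br, 8 C, 1 N, 1 O.
Implicit hydrogens by atom environment:
  3 × C (aromatic): 1 H each → 3
  3 × C (aromatic): no H
  2 × C: 2 H each → 4
  1 × Br: no H
  1 × N: 2 H
  1 × O: 1 H
  Total hydrogens = 10.
Molecular formula: C8H10BrNO

C8H10BrNO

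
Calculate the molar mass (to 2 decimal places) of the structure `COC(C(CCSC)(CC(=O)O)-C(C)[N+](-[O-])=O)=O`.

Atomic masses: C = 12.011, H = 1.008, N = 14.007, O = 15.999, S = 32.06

279.31

Molecular formula: C10H17NO6S.
M = 10×12.011 + 17×1.008 + 1×14.007 + 6×15.999 + 1×32.06 = 279.31 g/mol.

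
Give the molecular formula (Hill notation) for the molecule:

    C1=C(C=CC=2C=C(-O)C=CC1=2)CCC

C13H14O

Heavy atoms from the SMILES: 13 C, 1 O.
Implicit hydrogens by atom environment:
  6 × C (aromatic): 1 H each → 6
  4 × C (aromatic): no H
  2 × C: 2 H each → 4
  1 × C: 3 H
  1 × O: 1 H
  Total hydrogens = 14.
Molecular formula: C13H14O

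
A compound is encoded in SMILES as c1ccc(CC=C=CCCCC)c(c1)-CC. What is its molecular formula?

C16H22

Heavy atoms from the SMILES: 16 C.
Implicit hydrogens by atom environment:
  5 × C: 2 H each → 10
  4 × C (aromatic): 1 H each → 4
  2 × C: 3 H each → 6
  2 × C: 1 H each → 2
  2 × C (aromatic): no H
  1 × C: no H
  Total hydrogens = 22.
Molecular formula: C16H22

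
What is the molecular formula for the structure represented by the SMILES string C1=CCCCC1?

C6H10

Heavy atoms from the SMILES: 6 C.
Implicit hydrogens by atom environment:
  4 × C: 2 H each → 8
  2 × C: 1 H each → 2
  Total hydrogens = 10.
Molecular formula: C6H10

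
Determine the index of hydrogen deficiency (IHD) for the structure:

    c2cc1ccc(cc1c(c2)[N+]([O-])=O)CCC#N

10

Molecular formula from the SMILES: C13H10N2O2.
DoU = (2C + 2 + N − H − X)/2 = (2·13 + 2 + 2 − 10 − 0)/2 = 20/2 = 10.
(Structurally: 2 ring(s) + 8 π bond(s) = 10.)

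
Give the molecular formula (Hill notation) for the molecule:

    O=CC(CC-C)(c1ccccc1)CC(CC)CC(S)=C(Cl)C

C19H27ClOS

Heavy atoms from the SMILES: 19 C, 1 Cl, 1 O, 1 S.
Implicit hydrogens by atom environment:
  5 × C: 2 H each → 10
  5 × C (aromatic): 1 H each → 5
  3 × C: 3 H each → 9
  3 × C: no H
  2 × C: 1 H each → 2
  1 × C (aromatic): no H
  1 × Cl: no H
  1 × O: no H
  1 × S: 1 H
  Total hydrogens = 27.
Molecular formula: C19H27ClOS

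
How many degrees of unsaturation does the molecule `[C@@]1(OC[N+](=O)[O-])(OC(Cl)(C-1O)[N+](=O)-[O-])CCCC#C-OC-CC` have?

Molecular formula from the SMILES: C12H17ClN2O8.
DoU = (2C + 2 + N − H − X)/2 = (2·12 + 2 + 2 − 17 − 1)/2 = 10/2 = 5.
(Structurally: 1 ring(s) + 4 π bond(s) = 5.)

5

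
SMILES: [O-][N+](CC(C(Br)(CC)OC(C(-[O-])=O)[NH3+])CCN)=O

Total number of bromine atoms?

The symbol for bromine appears 1 time in the SMILES.

1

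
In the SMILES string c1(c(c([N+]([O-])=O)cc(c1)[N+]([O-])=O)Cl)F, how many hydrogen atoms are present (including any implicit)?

2

Hydrogens are implicit in SMILES; fill each atom to its normal valence:
  4 × C (aromatic): no H
  2 × C (aromatic): 1 H each → 2
  2 × N (charge +1): no H
  2 × O: no H
  2 × O (charge -1): no H
  1 × Cl: no H
  1 × F: no H
  Total hydrogens = 2.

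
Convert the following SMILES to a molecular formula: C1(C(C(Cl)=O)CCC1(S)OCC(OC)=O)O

C9H13ClO5S

Heavy atoms from the SMILES: 9 C, 1 Cl, 5 O, 1 S.
Implicit hydrogens by atom environment:
  4 × O: no H
  3 × C: 2 H each → 6
  3 × C: no H
  2 × C: 1 H each → 2
  1 × C: 3 H
  1 × Cl: no H
  1 × O: 1 H
  1 × S: 1 H
  Total hydrogens = 13.
Molecular formula: C9H13ClO5S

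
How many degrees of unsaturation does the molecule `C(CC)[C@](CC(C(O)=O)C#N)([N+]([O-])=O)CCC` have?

4

Molecular formula from the SMILES: C11H18N2O4.
DoU = (2C + 2 + N − H − X)/2 = (2·11 + 2 + 2 − 18 − 0)/2 = 8/2 = 4.
(Structurally: 0 ring(s) + 4 π bond(s) = 4.)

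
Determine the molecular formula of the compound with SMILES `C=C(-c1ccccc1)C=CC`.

Heavy atoms from the SMILES: 11 C.
Implicit hydrogens by atom environment:
  5 × C (aromatic): 1 H each → 5
  2 × C: 1 H each → 2
  1 × C: 3 H
  1 × C: 2 H
  1 × C: no H
  1 × C (aromatic): no H
  Total hydrogens = 12.
Molecular formula: C11H12

C11H12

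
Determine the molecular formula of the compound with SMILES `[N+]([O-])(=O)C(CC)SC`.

Heavy atoms from the SMILES: 4 C, 1 N, 2 O, 1 S.
Implicit hydrogens by atom environment:
  2 × C: 3 H each → 6
  1 × C: 2 H
  1 × C: 1 H
  1 × N (charge +1): no H
  1 × O: no H
  1 × O (charge -1): no H
  1 × S: no H
  Total hydrogens = 9.
Molecular formula: C4H9NO2S

C4H9NO2S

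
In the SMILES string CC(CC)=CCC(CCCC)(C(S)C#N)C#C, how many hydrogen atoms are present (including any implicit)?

Hydrogens are implicit in SMILES; fill each atom to its normal valence:
  5 × C: 2 H each → 10
  4 × C: no H
  3 × C: 3 H each → 9
  3 × C: 1 H each → 3
  1 × N: no H
  1 × S: 1 H
  Total hydrogens = 23.

23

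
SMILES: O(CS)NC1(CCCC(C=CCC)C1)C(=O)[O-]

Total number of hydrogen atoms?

20

Hydrogens are implicit in SMILES; fill each atom to its normal valence:
  6 × C: 2 H each → 12
  3 × C: 1 H each → 3
  2 × C: no H
  2 × O: no H
  1 × C: 3 H
  1 × N: 1 H
  1 × O (charge -1): no H
  1 × S: 1 H
  Total hydrogens = 20.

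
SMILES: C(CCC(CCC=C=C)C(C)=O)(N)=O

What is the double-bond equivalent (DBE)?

4

Molecular formula from the SMILES: C11H17NO2.
DoU = (2C + 2 + N − H − X)/2 = (2·11 + 2 + 1 − 17 − 0)/2 = 8/2 = 4.
(Structurally: 0 ring(s) + 4 π bond(s) = 4.)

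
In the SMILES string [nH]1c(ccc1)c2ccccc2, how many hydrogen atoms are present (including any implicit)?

Hydrogens are implicit in SMILES; fill each atom to its normal valence:
  8 × C (aromatic): 1 H each → 8
  2 × C (aromatic): no H
  1 × N (aromatic): 1 H
  Total hydrogens = 9.

9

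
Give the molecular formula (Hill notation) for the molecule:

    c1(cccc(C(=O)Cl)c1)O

Heavy atoms from the SMILES: 7 C, 1 Cl, 2 O.
Implicit hydrogens by atom environment:
  4 × C (aromatic): 1 H each → 4
  2 × C (aromatic): no H
  1 × C: no H
  1 × Cl: no H
  1 × O: 1 H
  1 × O: no H
  Total hydrogens = 5.
Molecular formula: C7H5ClO2

C7H5ClO2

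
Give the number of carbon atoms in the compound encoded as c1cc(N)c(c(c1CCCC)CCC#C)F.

The symbol for carbon appears 14 times in the SMILES. Lowercase c denotes aromatic carbon and counts toward C.

14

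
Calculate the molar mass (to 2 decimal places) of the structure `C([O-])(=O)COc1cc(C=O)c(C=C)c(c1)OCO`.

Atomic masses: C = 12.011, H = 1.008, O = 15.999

251.21

Molecular formula: C12H11O6-.
M = 12×12.011 + 11×1.008 + 6×15.999 = 251.21 g/mol.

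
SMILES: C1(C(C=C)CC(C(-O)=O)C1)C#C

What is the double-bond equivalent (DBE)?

Molecular formula from the SMILES: C10H12O2.
DoU = (2C + 2 + N − H − X)/2 = (2·10 + 2 + 0 − 12 − 0)/2 = 10/2 = 5.
(Structurally: 1 ring(s) + 4 π bond(s) = 5.)

5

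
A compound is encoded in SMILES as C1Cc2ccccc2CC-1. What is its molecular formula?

C10H12

Heavy atoms from the SMILES: 10 C.
Implicit hydrogens by atom environment:
  4 × C: 2 H each → 8
  4 × C (aromatic): 1 H each → 4
  2 × C (aromatic): no H
  Total hydrogens = 12.
Molecular formula: C10H12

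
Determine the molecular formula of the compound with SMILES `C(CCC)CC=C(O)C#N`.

Heavy atoms from the SMILES: 8 C, 1 N, 1 O.
Implicit hydrogens by atom environment:
  4 × C: 2 H each → 8
  2 × C: no H
  1 × C: 3 H
  1 × C: 1 H
  1 × N: no H
  1 × O: 1 H
  Total hydrogens = 13.
Molecular formula: C8H13NO

C8H13NO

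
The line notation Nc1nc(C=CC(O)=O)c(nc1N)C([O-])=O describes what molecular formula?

C8H7N4O4-

Heavy atoms from the SMILES: 8 C, 4 N, 4 O.
Implicit hydrogens by atom environment:
  4 × C (aromatic): no H
  2 × C: 1 H each → 2
  2 × C: no H
  2 × N: 2 H each → 4
  2 × N (aromatic): no H
  2 × O: no H
  1 × O: 1 H
  1 × O (charge -1): no H
  Total hydrogens = 7.
Net charge -1.
Molecular formula: C8H7N4O4-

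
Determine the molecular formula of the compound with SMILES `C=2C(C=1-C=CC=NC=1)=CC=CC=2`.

C11H9N

Heavy atoms from the SMILES: 11 C, 1 N.
Implicit hydrogens by atom environment:
  9 × C (aromatic): 1 H each → 9
  2 × C (aromatic): no H
  1 × N (aromatic): no H
  Total hydrogens = 9.
Molecular formula: C11H9N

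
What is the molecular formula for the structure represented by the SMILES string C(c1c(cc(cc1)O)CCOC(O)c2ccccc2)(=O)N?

C16H17NO4

Heavy atoms from the SMILES: 16 C, 1 N, 4 O.
Implicit hydrogens by atom environment:
  8 × C (aromatic): 1 H each → 8
  4 × C (aromatic): no H
  2 × C: 2 H each → 4
  2 × O: 1 H each → 2
  2 × O: no H
  1 × C: 1 H
  1 × C: no H
  1 × N: 2 H
  Total hydrogens = 17.
Molecular formula: C16H17NO4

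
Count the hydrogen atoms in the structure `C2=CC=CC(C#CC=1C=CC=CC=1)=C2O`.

10

Hydrogens are implicit in SMILES; fill each atom to its normal valence:
  9 × C (aromatic): 1 H each → 9
  3 × C (aromatic): no H
  2 × C: no H
  1 × O: 1 H
  Total hydrogens = 10.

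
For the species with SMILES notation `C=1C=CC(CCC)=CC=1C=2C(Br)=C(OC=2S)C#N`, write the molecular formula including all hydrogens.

Heavy atoms from the SMILES: 1 Br, 14 C, 1 N, 1 O, 1 S.
Implicit hydrogens by atom environment:
  6 × C (aromatic): no H
  4 × C (aromatic): 1 H each → 4
  2 × C: 2 H each → 4
  1 × Br: no H
  1 × C: 3 H
  1 × C: no H
  1 × N: no H
  1 × O (aromatic): no H
  1 × S: 1 H
  Total hydrogens = 12.
Molecular formula: C14H12BrNOS

C14H12BrNOS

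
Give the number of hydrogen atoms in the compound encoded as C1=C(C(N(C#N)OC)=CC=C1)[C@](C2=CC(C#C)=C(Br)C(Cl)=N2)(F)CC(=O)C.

Hydrogens are implicit in SMILES; fill each atom to its normal valence:
  6 × C (aromatic): no H
  5 × C (aromatic): 1 H each → 5
  4 × C: no H
  2 × C: 3 H each → 6
  2 × N: no H
  2 × O: no H
  1 × Br: no H
  1 × C: 2 H
  1 × C: 1 H
  1 × Cl: no H
  1 × F: no H
  1 × N (aromatic): no H
  Total hydrogens = 14.

14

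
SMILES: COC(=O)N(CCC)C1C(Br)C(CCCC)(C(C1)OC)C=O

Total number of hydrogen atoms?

28

Hydrogens are implicit in SMILES; fill each atom to its normal valence:
  6 × C: 2 H each → 12
  4 × C: 3 H each → 12
  4 × C: 1 H each → 4
  4 × O: no H
  2 × C: no H
  1 × Br: no H
  1 × N: no H
  Total hydrogens = 28.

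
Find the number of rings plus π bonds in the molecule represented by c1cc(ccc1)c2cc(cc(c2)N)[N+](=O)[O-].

9

Molecular formula from the SMILES: C12H10N2O2.
DoU = (2C + 2 + N − H − X)/2 = (2·12 + 2 + 2 − 10 − 0)/2 = 18/2 = 9.
(Structurally: 2 ring(s) + 7 π bond(s) = 9.)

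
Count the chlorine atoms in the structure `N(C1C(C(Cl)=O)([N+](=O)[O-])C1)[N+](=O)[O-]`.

1

The symbol for chlorine appears 1 time in the SMILES.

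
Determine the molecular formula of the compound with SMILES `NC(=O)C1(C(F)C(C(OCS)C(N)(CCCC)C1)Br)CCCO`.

Heavy atoms from the SMILES: 1 Br, 15 C, 1 F, 2 N, 3 O, 1 S.
Implicit hydrogens by atom environment:
  8 × C: 2 H each → 16
  3 × C: 1 H each → 3
  3 × C: no H
  2 × N: 2 H each → 4
  2 × O: no H
  1 × Br: no H
  1 × C: 3 H
  1 × F: no H
  1 × O: 1 H
  1 × S: 1 H
  Total hydrogens = 28.
Molecular formula: C15H28BrFN2O3S

C15H28BrFN2O3S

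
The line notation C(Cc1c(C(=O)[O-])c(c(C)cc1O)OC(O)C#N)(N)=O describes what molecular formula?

C12H11N2O6-

Heavy atoms from the SMILES: 12 C, 2 N, 6 O.
Implicit hydrogens by atom environment:
  5 × C (aromatic): no H
  3 × C: no H
  3 × O: no H
  2 × O: 1 H each → 2
  1 × C: 3 H
  1 × C: 2 H
  1 × C (aromatic): 1 H
  1 × C: 1 H
  1 × N: 2 H
  1 × N: no H
  1 × O (charge -1): no H
  Total hydrogens = 11.
Net charge -1.
Molecular formula: C12H11N2O6-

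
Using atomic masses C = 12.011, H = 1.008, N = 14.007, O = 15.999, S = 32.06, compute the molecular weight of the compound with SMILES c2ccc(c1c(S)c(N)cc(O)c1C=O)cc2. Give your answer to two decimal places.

Molecular formula: C13H11NO2S.
M = 13×12.011 + 11×1.008 + 1×14.007 + 2×15.999 + 1×32.06 = 245.30 g/mol.

245.30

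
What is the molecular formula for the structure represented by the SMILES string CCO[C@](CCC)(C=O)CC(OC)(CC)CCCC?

C16H32O3

Heavy atoms from the SMILES: 16 C, 3 O.
Implicit hydrogens by atom environment:
  8 × C: 2 H each → 16
  5 × C: 3 H each → 15
  3 × O: no H
  2 × C: no H
  1 × C: 1 H
  Total hydrogens = 32.
Molecular formula: C16H32O3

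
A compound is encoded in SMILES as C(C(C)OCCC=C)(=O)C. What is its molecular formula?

C8H14O2

Heavy atoms from the SMILES: 8 C, 2 O.
Implicit hydrogens by atom environment:
  3 × C: 2 H each → 6
  2 × C: 3 H each → 6
  2 × C: 1 H each → 2
  2 × O: no H
  1 × C: no H
  Total hydrogens = 14.
Molecular formula: C8H14O2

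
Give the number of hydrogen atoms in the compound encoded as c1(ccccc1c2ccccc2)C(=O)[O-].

9

Hydrogens are implicit in SMILES; fill each atom to its normal valence:
  9 × C (aromatic): 1 H each → 9
  3 × C (aromatic): no H
  1 × C: no H
  1 × O: no H
  1 × O (charge -1): no H
  Total hydrogens = 9.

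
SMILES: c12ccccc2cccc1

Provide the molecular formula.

Heavy atoms from the SMILES: 10 C.
Implicit hydrogens by atom environment:
  8 × C (aromatic): 1 H each → 8
  2 × C (aromatic): no H
  Total hydrogens = 8.
Molecular formula: C10H8

C10H8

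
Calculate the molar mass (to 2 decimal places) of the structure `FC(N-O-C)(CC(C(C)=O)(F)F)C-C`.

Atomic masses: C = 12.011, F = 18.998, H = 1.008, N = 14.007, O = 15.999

Molecular formula: C8H14F3NO2.
M = 8×12.011 + 3×18.998 + 14×1.008 + 1×14.007 + 2×15.999 = 213.20 g/mol.

213.20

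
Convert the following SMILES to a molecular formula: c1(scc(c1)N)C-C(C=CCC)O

C10H15NOS

Heavy atoms from the SMILES: 10 C, 1 N, 1 O, 1 S.
Implicit hydrogens by atom environment:
  3 × C: 1 H each → 3
  2 × C: 2 H each → 4
  2 × C (aromatic): 1 H each → 2
  2 × C (aromatic): no H
  1 × C: 3 H
  1 × N: 2 H
  1 × O: 1 H
  1 × S (aromatic): no H
  Total hydrogens = 15.
Molecular formula: C10H15NOS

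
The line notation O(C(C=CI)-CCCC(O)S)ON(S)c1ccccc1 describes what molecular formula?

Heavy atoms from the SMILES: 13 C, 1 I, 1 N, 3 O, 2 S.
Implicit hydrogens by atom environment:
  5 × C (aromatic): 1 H each → 5
  4 × C: 1 H each → 4
  3 × C: 2 H each → 6
  2 × O: no H
  2 × S: 1 H each → 2
  1 × C (aromatic): no H
  1 × I: no H
  1 × N: no H
  1 × O: 1 H
  Total hydrogens = 18.
Molecular formula: C13H18INO3S2

C13H18INO3S2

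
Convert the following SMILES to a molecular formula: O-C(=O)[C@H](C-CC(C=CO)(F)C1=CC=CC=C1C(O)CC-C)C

C18H25FO4

Heavy atoms from the SMILES: 18 C, 1 F, 4 O.
Implicit hydrogens by atom environment:
  4 × C: 2 H each → 8
  4 × C: 1 H each → 4
  4 × C (aromatic): 1 H each → 4
  3 × O: 1 H each → 3
  2 × C: 3 H each → 6
  2 × C: no H
  2 × C (aromatic): no H
  1 × F: no H
  1 × O: no H
  Total hydrogens = 25.
Molecular formula: C18H25FO4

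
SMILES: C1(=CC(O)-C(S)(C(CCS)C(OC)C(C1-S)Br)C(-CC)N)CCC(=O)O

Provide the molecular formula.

Heavy atoms from the SMILES: 1 Br, 17 C, 1 N, 4 O, 3 S.
Implicit hydrogens by atom environment:
  7 × C: 1 H each → 7
  5 × C: 2 H each → 10
  3 × C: no H
  3 × S: 1 H each → 3
  2 × C: 3 H each → 6
  2 × O: 1 H each → 2
  2 × O: no H
  1 × Br: no H
  1 × N: 2 H
  Total hydrogens = 30.
Molecular formula: C17H30BrNO4S3

C17H30BrNO4S3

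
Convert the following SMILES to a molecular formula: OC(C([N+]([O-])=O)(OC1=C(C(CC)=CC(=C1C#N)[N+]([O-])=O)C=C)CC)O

C15H17N3O7

Heavy atoms from the SMILES: 15 C, 3 N, 7 O.
Implicit hydrogens by atom environment:
  5 × C (aromatic): no H
  3 × C: 2 H each → 6
  3 × O: no H
  2 × C: 3 H each → 6
  2 × C: 1 H each → 2
  2 × C: no H
  2 × N (charge +1): no H
  2 × O: 1 H each → 2
  2 × O (charge -1): no H
  1 × C (aromatic): 1 H
  1 × N: no H
  Total hydrogens = 17.
Molecular formula: C15H17N3O7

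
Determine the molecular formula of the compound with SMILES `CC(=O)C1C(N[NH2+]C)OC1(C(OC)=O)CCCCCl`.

Heavy atoms from the SMILES: 12 C, 1 Cl, 2 N, 4 O.
Implicit hydrogens by atom environment:
  4 × C: 2 H each → 8
  4 × O: no H
  3 × C: 3 H each → 9
  3 × C: no H
  2 × C: 1 H each → 2
  1 × Cl: no H
  1 × N (charge +1): 2 H
  1 × N: 1 H
  Total hydrogens = 22.
Net charge +1.
Molecular formula: C12H22ClN2O4+

C12H22ClN2O4+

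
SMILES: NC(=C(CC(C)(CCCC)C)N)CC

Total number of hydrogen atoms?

26

Hydrogens are implicit in SMILES; fill each atom to its normal valence:
  5 × C: 2 H each → 10
  4 × C: 3 H each → 12
  3 × C: no H
  2 × N: 2 H each → 4
  Total hydrogens = 26.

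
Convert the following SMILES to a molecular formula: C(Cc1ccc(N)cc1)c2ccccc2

Heavy atoms from the SMILES: 14 C, 1 N.
Implicit hydrogens by atom environment:
  9 × C (aromatic): 1 H each → 9
  3 × C (aromatic): no H
  2 × C: 2 H each → 4
  1 × N: 2 H
  Total hydrogens = 15.
Molecular formula: C14H15N

C14H15N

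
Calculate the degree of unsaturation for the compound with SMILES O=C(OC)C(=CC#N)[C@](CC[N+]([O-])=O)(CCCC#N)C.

7

Molecular formula from the SMILES: C13H17N3O4.
DoU = (2C + 2 + N − H − X)/2 = (2·13 + 2 + 3 − 17 − 0)/2 = 14/2 = 7.
(Structurally: 0 ring(s) + 7 π bond(s) = 7.)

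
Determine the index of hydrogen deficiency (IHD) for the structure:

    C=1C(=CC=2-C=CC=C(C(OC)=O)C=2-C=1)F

8

Molecular formula from the SMILES: C12H9FO2.
DoU = (2C + 2 + N − H − X)/2 = (2·12 + 2 + 0 − 9 − 1)/2 = 16/2 = 8.
(Structurally: 2 ring(s) + 6 π bond(s) = 8.)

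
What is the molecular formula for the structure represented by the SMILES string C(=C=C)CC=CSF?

Heavy atoms from the SMILES: 6 C, 1 F, 1 S.
Implicit hydrogens by atom environment:
  3 × C: 1 H each → 3
  2 × C: 2 H each → 4
  1 × C: no H
  1 × F: no H
  1 × S: no H
  Total hydrogens = 7.
Molecular formula: C6H7FS

C6H7FS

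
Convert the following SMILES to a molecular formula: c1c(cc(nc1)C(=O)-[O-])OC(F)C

Heavy atoms from the SMILES: 8 C, 1 F, 1 N, 3 O.
Implicit hydrogens by atom environment:
  3 × C (aromatic): 1 H each → 3
  2 × C (aromatic): no H
  2 × O: no H
  1 × C: 3 H
  1 × C: 1 H
  1 × C: no H
  1 × F: no H
  1 × N (aromatic): no H
  1 × O (charge -1): no H
  Total hydrogens = 7.
Net charge -1.
Molecular formula: C8H7FNO3-

C8H7FNO3-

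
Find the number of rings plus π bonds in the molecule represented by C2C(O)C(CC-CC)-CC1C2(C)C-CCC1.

Molecular formula from the SMILES: C15H28O.
DoU = (2C + 2 + N − H − X)/2 = (2·15 + 2 + 0 − 28 − 0)/2 = 4/2 = 2.
(Structurally: 2 ring(s) + 0 π bond(s) = 2.)

2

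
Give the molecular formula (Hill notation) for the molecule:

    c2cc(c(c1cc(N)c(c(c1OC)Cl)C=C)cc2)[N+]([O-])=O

Heavy atoms from the SMILES: 15 C, 1 Cl, 2 N, 3 O.
Implicit hydrogens by atom environment:
  7 × C (aromatic): no H
  5 × C (aromatic): 1 H each → 5
  2 × O: no H
  1 × C: 3 H
  1 × C: 2 H
  1 × C: 1 H
  1 × Cl: no H
  1 × N: 2 H
  1 × N (charge +1): no H
  1 × O (charge -1): no H
  Total hydrogens = 13.
Molecular formula: C15H13ClN2O3

C15H13ClN2O3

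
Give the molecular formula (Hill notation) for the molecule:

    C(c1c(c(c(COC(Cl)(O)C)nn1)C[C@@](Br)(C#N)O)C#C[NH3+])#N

C13H12BrClN5O3+

Heavy atoms from the SMILES: 1 Br, 13 C, 1 Cl, 5 N, 3 O.
Implicit hydrogens by atom environment:
  6 × C: no H
  4 × C (aromatic): no H
  2 × C: 2 H each → 4
  2 × N (aromatic): no H
  2 × N: no H
  2 × O: 1 H each → 2
  1 × Br: no H
  1 × C: 3 H
  1 × Cl: no H
  1 × N (charge +1): 3 H
  1 × O: no H
  Total hydrogens = 12.
Net charge +1.
Molecular formula: C13H12BrClN5O3+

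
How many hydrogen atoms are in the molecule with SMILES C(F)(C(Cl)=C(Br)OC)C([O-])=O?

4

Hydrogens are implicit in SMILES; fill each atom to its normal valence:
  3 × C: no H
  2 × O: no H
  1 × Br: no H
  1 × C: 3 H
  1 × C: 1 H
  1 × Cl: no H
  1 × F: no H
  1 × O (charge -1): no H
  Total hydrogens = 4.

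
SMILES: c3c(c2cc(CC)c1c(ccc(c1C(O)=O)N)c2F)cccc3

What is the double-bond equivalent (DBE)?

Molecular formula from the SMILES: C19H16FNO2.
DoU = (2C + 2 + N − H − X)/2 = (2·19 + 2 + 1 − 16 − 1)/2 = 24/2 = 12.
(Structurally: 3 ring(s) + 9 π bond(s) = 12.)

12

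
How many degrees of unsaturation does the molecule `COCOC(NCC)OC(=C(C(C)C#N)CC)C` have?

3

Molecular formula from the SMILES: C13H24N2O3.
DoU = (2C + 2 + N − H − X)/2 = (2·13 + 2 + 2 − 24 − 0)/2 = 6/2 = 3.
(Structurally: 0 ring(s) + 3 π bond(s) = 3.)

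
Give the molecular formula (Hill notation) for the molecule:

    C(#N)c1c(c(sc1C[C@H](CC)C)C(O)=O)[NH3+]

C11H15N2O2S+

Heavy atoms from the SMILES: 11 C, 2 N, 2 O, 1 S.
Implicit hydrogens by atom environment:
  4 × C (aromatic): no H
  2 × C: 3 H each → 6
  2 × C: 2 H each → 4
  2 × C: no H
  1 × C: 1 H
  1 × N (charge +1): 3 H
  1 × N: no H
  1 × O: 1 H
  1 × O: no H
  1 × S (aromatic): no H
  Total hydrogens = 15.
Net charge +1.
Molecular formula: C11H15N2O2S+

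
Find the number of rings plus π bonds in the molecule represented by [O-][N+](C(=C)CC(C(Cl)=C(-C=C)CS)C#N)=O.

Molecular formula from the SMILES: C10H11ClN2O2S.
DoU = (2C + 2 + N − H − X)/2 = (2·10 + 2 + 2 − 11 − 1)/2 = 12/2 = 6.
(Structurally: 0 ring(s) + 6 π bond(s) = 6.)

6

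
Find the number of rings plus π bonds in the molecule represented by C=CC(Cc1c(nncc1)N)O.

5

Molecular formula from the SMILES: C8H11N3O.
DoU = (2C + 2 + N − H − X)/2 = (2·8 + 2 + 3 − 11 − 0)/2 = 10/2 = 5.
(Structurally: 1 ring(s) + 4 π bond(s) = 5.)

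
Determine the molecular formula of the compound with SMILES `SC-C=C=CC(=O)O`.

C5H6O2S

Heavy atoms from the SMILES: 5 C, 2 O, 1 S.
Implicit hydrogens by atom environment:
  2 × C: 1 H each → 2
  2 × C: no H
  1 × C: 2 H
  1 × O: 1 H
  1 × O: no H
  1 × S: 1 H
  Total hydrogens = 6.
Molecular formula: C5H6O2S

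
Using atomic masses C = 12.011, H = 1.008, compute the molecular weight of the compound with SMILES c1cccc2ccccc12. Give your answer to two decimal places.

Molecular formula: C10H8.
M = 10×12.011 + 8×1.008 = 128.17 g/mol.

128.17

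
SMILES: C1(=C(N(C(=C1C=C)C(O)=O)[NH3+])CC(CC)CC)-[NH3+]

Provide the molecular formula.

Heavy atoms from the SMILES: 13 C, 3 N, 2 O.
Implicit hydrogens by atom environment:
  4 × C: 2 H each → 8
  4 × C (aromatic): no H
  2 × C: 3 H each → 6
  2 × C: 1 H each → 2
  2 × N (charge +1): 3 H each → 6
  1 × C: no H
  1 × N (aromatic): no H
  1 × O: 1 H
  1 × O: no H
  Total hydrogens = 23.
Net charge +2.
Molecular formula: [C13H23N3O2]2+

[C13H23N3O2]2+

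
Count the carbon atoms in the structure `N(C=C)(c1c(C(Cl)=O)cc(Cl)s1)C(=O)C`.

The symbol for carbon appears 9 times in the SMILES. Lowercase c denotes aromatic carbon and counts toward C.

9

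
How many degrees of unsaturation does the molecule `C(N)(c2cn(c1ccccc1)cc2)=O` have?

8

Molecular formula from the SMILES: C11H10N2O.
DoU = (2C + 2 + N − H − X)/2 = (2·11 + 2 + 2 − 10 − 0)/2 = 16/2 = 8.
(Structurally: 2 ring(s) + 6 π bond(s) = 8.)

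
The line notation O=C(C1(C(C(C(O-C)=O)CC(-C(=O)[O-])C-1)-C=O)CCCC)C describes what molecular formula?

Heavy atoms from the SMILES: 16 C, 6 O.
Implicit hydrogens by atom environment:
  5 × C: 2 H each → 10
  5 × O: no H
  4 × C: 1 H each → 4
  4 × C: no H
  3 × C: 3 H each → 9
  1 × O (charge -1): no H
  Total hydrogens = 23.
Net charge -1.
Molecular formula: C16H23O6-

C16H23O6-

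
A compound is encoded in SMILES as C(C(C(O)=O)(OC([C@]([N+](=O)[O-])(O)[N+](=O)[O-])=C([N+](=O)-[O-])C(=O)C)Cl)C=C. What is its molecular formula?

Heavy atoms from the SMILES: 10 C, 1 Cl, 3 N, 11 O.
Implicit hydrogens by atom environment:
  6 × C: no H
  6 × O: no H
  3 × N (charge +1): no H
  3 × O (charge -1): no H
  2 × C: 2 H each → 4
  2 × O: 1 H each → 2
  1 × C: 3 H
  1 × C: 1 H
  1 × Cl: no H
  Total hydrogens = 10.
Molecular formula: C10H10ClN3O11

C10H10ClN3O11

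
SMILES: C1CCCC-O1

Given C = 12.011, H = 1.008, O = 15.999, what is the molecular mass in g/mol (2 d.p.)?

Molecular formula: C5H10O.
M = 5×12.011 + 10×1.008 + 1×15.999 = 86.13 g/mol.

86.13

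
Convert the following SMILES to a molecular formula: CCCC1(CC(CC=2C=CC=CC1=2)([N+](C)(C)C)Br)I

Heavy atoms from the SMILES: 1 Br, 16 C, 1 I, 1 N.
Implicit hydrogens by atom environment:
  4 × C: 3 H each → 12
  4 × C: 2 H each → 8
  4 × C (aromatic): 1 H each → 4
  2 × C (aromatic): no H
  2 × C: no H
  1 × Br: no H
  1 × I: no H
  1 × N (charge +1): no H
  Total hydrogens = 24.
Net charge +1.
Molecular formula: C16H24BrIN+

C16H24BrIN+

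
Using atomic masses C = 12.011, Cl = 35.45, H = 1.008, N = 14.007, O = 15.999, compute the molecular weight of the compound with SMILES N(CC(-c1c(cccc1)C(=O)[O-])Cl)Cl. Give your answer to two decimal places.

Molecular formula: C9H8Cl2NO2-.
M = 9×12.011 + 2×35.45 + 8×1.008 + 1×14.007 + 2×15.999 = 233.07 g/mol.

233.07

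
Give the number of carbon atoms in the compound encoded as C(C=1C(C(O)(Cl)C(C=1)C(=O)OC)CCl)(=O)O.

9

The symbol for carbon appears 9 times in the SMILES. (Cl is a single chlorine, not C + l.)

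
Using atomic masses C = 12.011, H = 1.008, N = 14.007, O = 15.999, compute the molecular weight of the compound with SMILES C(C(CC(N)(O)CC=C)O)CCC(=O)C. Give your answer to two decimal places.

Molecular formula: C11H21NO3.
M = 11×12.011 + 21×1.008 + 1×14.007 + 3×15.999 = 215.29 g/mol.

215.29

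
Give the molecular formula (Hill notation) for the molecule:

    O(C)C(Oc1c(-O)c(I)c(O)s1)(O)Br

Heavy atoms from the SMILES: 1 Br, 6 C, 1 I, 5 O, 1 S.
Implicit hydrogens by atom environment:
  4 × C (aromatic): no H
  3 × O: 1 H each → 3
  2 × O: no H
  1 × Br: no H
  1 × C: 3 H
  1 × C: no H
  1 × I: no H
  1 × S (aromatic): no H
  Total hydrogens = 6.
Molecular formula: C6H6BrIO5S

C6H6BrIO5S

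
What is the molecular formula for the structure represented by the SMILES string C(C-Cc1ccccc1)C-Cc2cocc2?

Heavy atoms from the SMILES: 15 C, 1 O.
Implicit hydrogens by atom environment:
  8 × C (aromatic): 1 H each → 8
  5 × C: 2 H each → 10
  2 × C (aromatic): no H
  1 × O (aromatic): no H
  Total hydrogens = 18.
Molecular formula: C15H18O

C15H18O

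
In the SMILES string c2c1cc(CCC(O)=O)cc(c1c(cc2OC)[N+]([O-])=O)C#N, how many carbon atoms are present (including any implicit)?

15

The symbol for carbon appears 15 times in the SMILES. Lowercase c denotes aromatic carbon and counts toward C.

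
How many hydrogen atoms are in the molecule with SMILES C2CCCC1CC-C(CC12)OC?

Hydrogens are implicit in SMILES; fill each atom to its normal valence:
  7 × C: 2 H each → 14
  3 × C: 1 H each → 3
  1 × C: 3 H
  1 × O: no H
  Total hydrogens = 20.

20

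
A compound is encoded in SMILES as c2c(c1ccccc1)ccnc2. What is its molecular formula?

C11H9N

Heavy atoms from the SMILES: 11 C, 1 N.
Implicit hydrogens by atom environment:
  9 × C (aromatic): 1 H each → 9
  2 × C (aromatic): no H
  1 × N (aromatic): no H
  Total hydrogens = 9.
Molecular formula: C11H9N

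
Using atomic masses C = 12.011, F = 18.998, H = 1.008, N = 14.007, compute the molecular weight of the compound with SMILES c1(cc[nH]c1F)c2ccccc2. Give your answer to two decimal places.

Molecular formula: C10H8FN.
M = 10×12.011 + 1×18.998 + 8×1.008 + 1×14.007 = 161.18 g/mol.

161.18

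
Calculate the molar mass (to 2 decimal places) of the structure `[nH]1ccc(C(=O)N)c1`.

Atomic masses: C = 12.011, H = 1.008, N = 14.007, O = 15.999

Molecular formula: C5H6N2O.
M = 5×12.011 + 6×1.008 + 2×14.007 + 1×15.999 = 110.12 g/mol.

110.12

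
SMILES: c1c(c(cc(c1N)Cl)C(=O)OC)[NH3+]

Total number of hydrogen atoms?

Hydrogens are implicit in SMILES; fill each atom to its normal valence:
  4 × C (aromatic): no H
  2 × C (aromatic): 1 H each → 2
  2 × O: no H
  1 × C: 3 H
  1 × C: no H
  1 × Cl: no H
  1 × N (charge +1): 3 H
  1 × N: 2 H
  Total hydrogens = 10.

10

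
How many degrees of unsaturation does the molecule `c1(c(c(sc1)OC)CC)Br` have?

Molecular formula from the SMILES: C7H9BrOS.
DoU = (2C + 2 + N − H − X)/2 = (2·7 + 2 + 0 − 9 − 1)/2 = 6/2 = 3.
(Structurally: 1 ring(s) + 2 π bond(s) = 3.)

3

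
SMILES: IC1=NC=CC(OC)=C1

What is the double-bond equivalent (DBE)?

Molecular formula from the SMILES: C6H6INO.
DoU = (2C + 2 + N − H − X)/2 = (2·6 + 2 + 1 − 6 − 1)/2 = 8/2 = 4.
(Structurally: 1 ring(s) + 3 π bond(s) = 4.)

4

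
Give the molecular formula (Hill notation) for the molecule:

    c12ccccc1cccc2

Heavy atoms from the SMILES: 10 C.
Implicit hydrogens by atom environment:
  8 × C (aromatic): 1 H each → 8
  2 × C (aromatic): no H
  Total hydrogens = 8.
Molecular formula: C10H8

C10H8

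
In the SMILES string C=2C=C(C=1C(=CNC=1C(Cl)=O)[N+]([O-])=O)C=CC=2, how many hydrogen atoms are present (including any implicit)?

7

Hydrogens are implicit in SMILES; fill each atom to its normal valence:
  6 × C (aromatic): 1 H each → 6
  4 × C (aromatic): no H
  2 × O: no H
  1 × C: no H
  1 × Cl: no H
  1 × N (aromatic): 1 H
  1 × N (charge +1): no H
  1 × O (charge -1): no H
  Total hydrogens = 7.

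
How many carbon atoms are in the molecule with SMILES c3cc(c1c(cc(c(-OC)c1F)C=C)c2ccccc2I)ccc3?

21

The symbol for carbon appears 21 times in the SMILES. Lowercase c denotes aromatic carbon and counts toward C.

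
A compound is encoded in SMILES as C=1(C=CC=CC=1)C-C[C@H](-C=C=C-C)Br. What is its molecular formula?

C13H15Br

Heavy atoms from the SMILES: 1 Br, 13 C.
Implicit hydrogens by atom environment:
  5 × C (aromatic): 1 H each → 5
  3 × C: 1 H each → 3
  2 × C: 2 H each → 4
  1 × Br: no H
  1 × C: 3 H
  1 × C: no H
  1 × C (aromatic): no H
  Total hydrogens = 15.
Molecular formula: C13H15Br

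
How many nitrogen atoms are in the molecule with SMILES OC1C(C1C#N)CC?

1

The symbol for nitrogen appears 1 time in the SMILES.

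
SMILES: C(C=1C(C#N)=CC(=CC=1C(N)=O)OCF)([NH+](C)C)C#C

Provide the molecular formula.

C14H15FN3O2+

Heavy atoms from the SMILES: 14 C, 1 F, 3 N, 2 O.
Implicit hydrogens by atom environment:
  4 × C (aromatic): no H
  3 × C: no H
  2 × C: 3 H each → 6
  2 × C (aromatic): 1 H each → 2
  2 × C: 1 H each → 2
  2 × O: no H
  1 × C: 2 H
  1 × F: no H
  1 × N: 2 H
  1 × N (charge +1): 1 H
  1 × N: no H
  Total hydrogens = 15.
Net charge +1.
Molecular formula: C14H15FN3O2+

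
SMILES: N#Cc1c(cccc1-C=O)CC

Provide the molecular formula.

Heavy atoms from the SMILES: 10 C, 1 N, 1 O.
Implicit hydrogens by atom environment:
  3 × C (aromatic): 1 H each → 3
  3 × C (aromatic): no H
  1 × C: 3 H
  1 × C: 2 H
  1 × C: 1 H
  1 × C: no H
  1 × N: no H
  1 × O: no H
  Total hydrogens = 9.
Molecular formula: C10H9NO

C10H9NO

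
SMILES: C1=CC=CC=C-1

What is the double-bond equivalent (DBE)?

Molecular formula from the SMILES: C6H6.
DoU = (2C + 2 + N − H − X)/2 = (2·6 + 2 + 0 − 6 − 0)/2 = 8/2 = 4.
(Structurally: 1 ring(s) + 3 π bond(s) = 4.)

4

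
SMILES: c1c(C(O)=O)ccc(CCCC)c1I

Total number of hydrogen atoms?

13

Hydrogens are implicit in SMILES; fill each atom to its normal valence:
  3 × C: 2 H each → 6
  3 × C (aromatic): 1 H each → 3
  3 × C (aromatic): no H
  1 × C: 3 H
  1 × C: no H
  1 × I: no H
  1 × O: 1 H
  1 × O: no H
  Total hydrogens = 13.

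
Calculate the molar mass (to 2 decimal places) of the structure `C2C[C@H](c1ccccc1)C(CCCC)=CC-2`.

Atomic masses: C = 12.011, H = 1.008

214.35

Molecular formula: C16H22.
M = 16×12.011 + 22×1.008 = 214.35 g/mol.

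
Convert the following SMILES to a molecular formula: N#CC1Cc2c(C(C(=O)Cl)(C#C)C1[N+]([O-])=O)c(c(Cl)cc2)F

Heavy atoms from the SMILES: 14 C, 2 Cl, 1 F, 2 N, 3 O.
Implicit hydrogens by atom environment:
  4 × C (aromatic): no H
  4 × C: no H
  3 × C: 1 H each → 3
  2 × C (aromatic): 1 H each → 2
  2 × Cl: no H
  2 × O: no H
  1 × C: 2 H
  1 × F: no H
  1 × N: no H
  1 × N (charge +1): no H
  1 × O (charge -1): no H
  Total hydrogens = 7.
Molecular formula: C14H7Cl2FN2O3

C14H7Cl2FN2O3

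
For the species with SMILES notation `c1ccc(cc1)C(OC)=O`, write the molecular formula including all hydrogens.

Heavy atoms from the SMILES: 8 C, 2 O.
Implicit hydrogens by atom environment:
  5 × C (aromatic): 1 H each → 5
  2 × O: no H
  1 × C: 3 H
  1 × C (aromatic): no H
  1 × C: no H
  Total hydrogens = 8.
Molecular formula: C8H8O2

C8H8O2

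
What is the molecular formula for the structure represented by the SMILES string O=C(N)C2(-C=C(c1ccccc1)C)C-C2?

Heavy atoms from the SMILES: 13 C, 1 N, 1 O.
Implicit hydrogens by atom environment:
  5 × C (aromatic): 1 H each → 5
  3 × C: no H
  2 × C: 2 H each → 4
  1 × C: 3 H
  1 × C: 1 H
  1 × C (aromatic): no H
  1 × N: 2 H
  1 × O: no H
  Total hydrogens = 15.
Molecular formula: C13H15NO

C13H15NO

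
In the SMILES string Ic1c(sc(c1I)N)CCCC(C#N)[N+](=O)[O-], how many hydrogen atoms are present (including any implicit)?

9

Hydrogens are implicit in SMILES; fill each atom to its normal valence:
  4 × C (aromatic): no H
  3 × C: 2 H each → 6
  2 × I: no H
  1 × C: 1 H
  1 × C: no H
  1 × N: 2 H
  1 × N (charge +1): no H
  1 × N: no H
  1 × O: no H
  1 × O (charge -1): no H
  1 × S (aromatic): no H
  Total hydrogens = 9.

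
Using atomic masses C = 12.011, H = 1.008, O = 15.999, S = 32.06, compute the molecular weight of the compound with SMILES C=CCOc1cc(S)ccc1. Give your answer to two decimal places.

166.24

Molecular formula: C9H10OS.
M = 9×12.011 + 10×1.008 + 1×15.999 + 1×32.06 = 166.24 g/mol.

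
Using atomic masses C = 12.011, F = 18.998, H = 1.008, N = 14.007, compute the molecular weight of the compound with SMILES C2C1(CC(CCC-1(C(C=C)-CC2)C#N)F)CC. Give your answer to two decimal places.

235.35

Molecular formula: C15H22FN.
M = 15×12.011 + 1×18.998 + 22×1.008 + 1×14.007 = 235.35 g/mol.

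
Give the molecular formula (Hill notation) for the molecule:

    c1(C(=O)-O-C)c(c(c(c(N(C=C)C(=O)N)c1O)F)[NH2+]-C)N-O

C12H16FN4O5+

Heavy atoms from the SMILES: 12 C, 1 F, 4 N, 5 O.
Implicit hydrogens by atom environment:
  6 × C (aromatic): no H
  3 × O: no H
  2 × C: 3 H each → 6
  2 × C: no H
  2 × O: 1 H each → 2
  1 × C: 2 H
  1 × C: 1 H
  1 × F: no H
  1 × N (charge +1): 2 H
  1 × N: 2 H
  1 × N: 1 H
  1 × N: no H
  Total hydrogens = 16.
Net charge +1.
Molecular formula: C12H16FN4O5+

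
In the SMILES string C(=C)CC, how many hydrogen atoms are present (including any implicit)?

Hydrogens are implicit in SMILES; fill each atom to its normal valence:
  2 × C: 2 H each → 4
  1 × C: 3 H
  1 × C: 1 H
  Total hydrogens = 8.

8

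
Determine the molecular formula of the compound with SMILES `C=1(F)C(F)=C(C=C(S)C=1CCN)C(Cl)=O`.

C9H8ClF2NOS

Heavy atoms from the SMILES: 9 C, 1 Cl, 2 F, 1 N, 1 O, 1 S.
Implicit hydrogens by atom environment:
  5 × C (aromatic): no H
  2 × C: 2 H each → 4
  2 × F: no H
  1 × C (aromatic): 1 H
  1 × C: no H
  1 × Cl: no H
  1 × N: 2 H
  1 × O: no H
  1 × S: 1 H
  Total hydrogens = 8.
Molecular formula: C9H8ClF2NOS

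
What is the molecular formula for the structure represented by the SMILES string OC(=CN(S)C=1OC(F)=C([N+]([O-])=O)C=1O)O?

Heavy atoms from the SMILES: 6 C, 1 F, 2 N, 6 O, 1 S.
Implicit hydrogens by atom environment:
  4 × C (aromatic): no H
  3 × O: 1 H each → 3
  1 × C: 1 H
  1 × C: no H
  1 × F: no H
  1 × N (charge +1): no H
  1 × N: no H
  1 × O (aromatic): no H
  1 × O: no H
  1 × O (charge -1): no H
  1 × S: 1 H
  Total hydrogens = 5.
Molecular formula: C6H5FN2O6S

C6H5FN2O6S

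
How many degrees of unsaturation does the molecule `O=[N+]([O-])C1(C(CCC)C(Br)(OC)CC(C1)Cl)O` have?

Molecular formula from the SMILES: C10H17BrClNO4.
DoU = (2C + 2 + N − H − X)/2 = (2·10 + 2 + 1 − 17 − 2)/2 = 4/2 = 2.
(Structurally: 1 ring(s) + 1 π bond(s) = 2.)

2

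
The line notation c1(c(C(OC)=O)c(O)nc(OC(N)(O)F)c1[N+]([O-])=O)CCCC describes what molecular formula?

Heavy atoms from the SMILES: 12 C, 1 F, 3 N, 7 O.
Implicit hydrogens by atom environment:
  5 × C (aromatic): no H
  4 × O: no H
  3 × C: 2 H each → 6
  2 × C: 3 H each → 6
  2 × C: no H
  2 × O: 1 H each → 2
  1 × F: no H
  1 × N: 2 H
  1 × N (aromatic): no H
  1 × N (charge +1): no H
  1 × O (charge -1): no H
  Total hydrogens = 16.
Molecular formula: C12H16FN3O7

C12H16FN3O7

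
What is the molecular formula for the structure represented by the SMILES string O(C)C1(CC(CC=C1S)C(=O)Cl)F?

C8H10ClFO2S

Heavy atoms from the SMILES: 8 C, 1 Cl, 1 F, 2 O, 1 S.
Implicit hydrogens by atom environment:
  3 × C: no H
  2 × C: 2 H each → 4
  2 × C: 1 H each → 2
  2 × O: no H
  1 × C: 3 H
  1 × Cl: no H
  1 × F: no H
  1 × S: 1 H
  Total hydrogens = 10.
Molecular formula: C8H10ClFO2S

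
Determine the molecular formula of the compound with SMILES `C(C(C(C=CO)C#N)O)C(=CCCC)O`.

C11H17NO3

Heavy atoms from the SMILES: 11 C, 1 N, 3 O.
Implicit hydrogens by atom environment:
  5 × C: 1 H each → 5
  3 × C: 2 H each → 6
  3 × O: 1 H each → 3
  2 × C: no H
  1 × C: 3 H
  1 × N: no H
  Total hydrogens = 17.
Molecular formula: C11H17NO3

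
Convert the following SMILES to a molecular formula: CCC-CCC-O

C6H14O

Heavy atoms from the SMILES: 6 C, 1 O.
Implicit hydrogens by atom environment:
  5 × C: 2 H each → 10
  1 × C: 3 H
  1 × O: 1 H
  Total hydrogens = 14.
Molecular formula: C6H14O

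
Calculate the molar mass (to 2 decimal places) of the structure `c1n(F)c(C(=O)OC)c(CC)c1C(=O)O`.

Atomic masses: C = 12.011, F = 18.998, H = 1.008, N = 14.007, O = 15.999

Molecular formula: C9H10FNO4.
M = 9×12.011 + 1×18.998 + 10×1.008 + 1×14.007 + 4×15.999 = 215.18 g/mol.

215.18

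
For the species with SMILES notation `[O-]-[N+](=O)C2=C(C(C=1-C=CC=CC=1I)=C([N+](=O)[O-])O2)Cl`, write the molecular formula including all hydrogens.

C10H4ClIN2O5

Heavy atoms from the SMILES: 10 C, 1 Cl, 1 I, 2 N, 5 O.
Implicit hydrogens by atom environment:
  6 × C (aromatic): no H
  4 × C (aromatic): 1 H each → 4
  2 × N (charge +1): no H
  2 × O: no H
  2 × O (charge -1): no H
  1 × Cl: no H
  1 × I: no H
  1 × O (aromatic): no H
  Total hydrogens = 4.
Molecular formula: C10H4ClIN2O5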